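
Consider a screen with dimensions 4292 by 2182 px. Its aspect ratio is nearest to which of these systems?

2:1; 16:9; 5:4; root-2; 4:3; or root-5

2:1

Ratio = 4292 / 2182 ≈ 1.967.
Distances: 2:1 2.000 (Δ 0.033); 16:9 1.778 (Δ 0.189); 5:4 1.250 (Δ 0.717); root-2 1.414 (Δ 0.553); 4:3 1.333 (Δ 0.634); root-5 2.236 (Δ 0.269).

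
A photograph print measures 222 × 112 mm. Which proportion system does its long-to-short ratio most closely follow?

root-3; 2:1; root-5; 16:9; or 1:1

222/112 ≈ 1.982. Nearest candidates are 2:1 (2.000, off by 0.018) and 16:9 (1.778, off by 0.204).

2:1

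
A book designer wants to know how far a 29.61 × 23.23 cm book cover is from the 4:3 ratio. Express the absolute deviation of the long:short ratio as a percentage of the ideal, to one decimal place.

4.4%

Ratio = 29.61 / 23.23 ≈ 1.2746.
Ideal 4:3 ≈ 1.3333. |1.2746 − 1.3333| / 1.3333 ≈ 4.40% → 4.4%.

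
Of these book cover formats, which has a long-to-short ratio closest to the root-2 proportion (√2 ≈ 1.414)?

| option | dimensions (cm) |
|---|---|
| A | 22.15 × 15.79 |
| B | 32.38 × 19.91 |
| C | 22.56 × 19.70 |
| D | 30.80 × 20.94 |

A

Ratios (long/short): A ≈ 1.403; B ≈ 1.626; C ≈ 1.145; D ≈ 1.471.
root-2 ≈ 1.414; option A is nearest (Δ 0.011).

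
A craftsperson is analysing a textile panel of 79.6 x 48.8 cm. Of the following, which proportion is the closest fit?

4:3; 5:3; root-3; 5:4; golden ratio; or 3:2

Ratio = 79.6 / 48.8 ≈ 1.631.
Distances: 4:3 1.333 (Δ 0.298); 5:3 1.667 (Δ 0.036); root-3 1.732 (Δ 0.101); 5:4 1.250 (Δ 0.381); golden ratio 1.618 (Δ 0.013); 3:2 1.500 (Δ 0.131).

golden ratio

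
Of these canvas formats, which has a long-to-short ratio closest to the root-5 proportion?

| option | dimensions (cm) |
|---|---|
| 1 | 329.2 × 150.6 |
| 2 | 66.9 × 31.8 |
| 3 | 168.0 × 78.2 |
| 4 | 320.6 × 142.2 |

4

Target root-5 ≈ 2.236.
1: 2.186 (Δ0.050)  2: 2.104 (Δ0.132)  3: 2.148 (Δ0.088)  4: 2.255 (Δ0.019)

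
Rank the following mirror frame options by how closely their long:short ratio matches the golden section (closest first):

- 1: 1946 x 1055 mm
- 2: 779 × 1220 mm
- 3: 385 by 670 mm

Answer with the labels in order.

2, 3, 1

Ratios: 1 = 1946 / 1055 ≈ 1.845; 2 = 1220 / 779 ≈ 1.566; 3 = 670 / 385 ≈ 1.740.
|Δ from 1.618|: 1 0.227; 2 0.052; 3 0.122.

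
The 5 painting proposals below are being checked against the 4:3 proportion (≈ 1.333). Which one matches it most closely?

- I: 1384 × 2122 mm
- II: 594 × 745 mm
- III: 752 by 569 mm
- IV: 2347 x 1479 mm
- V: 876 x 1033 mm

Ratios (long/short): I ≈ 1.533; II ≈ 1.254; III ≈ 1.322; IV ≈ 1.587; V ≈ 1.179.
4:3 ≈ 1.333; option III is nearest (Δ 0.011).

III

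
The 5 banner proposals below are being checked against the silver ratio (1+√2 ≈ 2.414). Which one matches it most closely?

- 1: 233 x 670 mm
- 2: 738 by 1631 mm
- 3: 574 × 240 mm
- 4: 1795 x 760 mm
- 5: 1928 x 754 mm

Target silver ratio ≈ 2.414.
1: 2.876 (Δ0.462)  2: 2.210 (Δ0.204)  3: 2.392 (Δ0.022)  4: 2.362 (Δ0.052)  5: 2.557 (Δ0.143)

3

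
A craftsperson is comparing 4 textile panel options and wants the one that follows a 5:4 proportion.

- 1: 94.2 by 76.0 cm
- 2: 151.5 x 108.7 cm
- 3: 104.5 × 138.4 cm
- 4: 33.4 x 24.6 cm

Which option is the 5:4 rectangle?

1

Target 5:4 ≈ 1.250.
1: 1.239 (Δ0.011)  2: 1.394 (Δ0.144)  3: 1.324 (Δ0.074)  4: 1.358 (Δ0.108)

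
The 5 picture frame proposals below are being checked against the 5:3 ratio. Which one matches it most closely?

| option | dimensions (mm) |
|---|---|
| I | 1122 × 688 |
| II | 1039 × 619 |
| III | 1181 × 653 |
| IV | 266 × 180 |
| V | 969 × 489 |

Ratios (long/short): I ≈ 1.631; II ≈ 1.679; III ≈ 1.809; IV ≈ 1.478; V ≈ 1.982.
5:3 ≈ 1.667; option II is nearest (Δ 0.012).

II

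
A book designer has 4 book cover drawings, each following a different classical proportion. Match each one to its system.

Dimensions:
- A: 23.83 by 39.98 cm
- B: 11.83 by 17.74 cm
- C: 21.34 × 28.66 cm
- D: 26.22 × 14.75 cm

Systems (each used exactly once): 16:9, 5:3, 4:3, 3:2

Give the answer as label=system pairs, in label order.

Ratios: A ≈ 1.678; B ≈ 1.500; C ≈ 1.343; D ≈ 1.778.
Targets: 16:9 ≈ 1.778; 5:3 ≈ 1.667; 4:3 ≈ 1.333; 3:2 ≈ 1.500.

A=5:3, B=3:2, C=4:3, D=16:9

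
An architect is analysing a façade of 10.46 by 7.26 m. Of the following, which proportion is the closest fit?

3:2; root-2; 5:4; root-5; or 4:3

root-2

Ratio = 10.46 / 7.26 ≈ 1.441.
Distances: 3:2 1.500 (Δ 0.059); root-2 1.414 (Δ 0.027); 5:4 1.250 (Δ 0.191); root-5 2.236 (Δ 0.795); 4:3 1.333 (Δ 0.108).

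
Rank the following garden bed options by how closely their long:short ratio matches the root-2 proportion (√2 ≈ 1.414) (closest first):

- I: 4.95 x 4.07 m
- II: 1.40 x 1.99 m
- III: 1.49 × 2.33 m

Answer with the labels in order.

Ratios: I = 4.95 / 4.07 ≈ 1.216; II = 1.99 / 1.40 ≈ 1.421; III = 2.33 / 1.49 ≈ 1.564.
|Δ from 1.414|: I 0.198; II 0.007; III 0.150.

II, III, I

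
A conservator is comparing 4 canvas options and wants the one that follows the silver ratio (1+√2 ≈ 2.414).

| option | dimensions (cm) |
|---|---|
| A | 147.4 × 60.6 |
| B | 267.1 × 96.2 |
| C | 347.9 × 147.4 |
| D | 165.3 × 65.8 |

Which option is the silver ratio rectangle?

Ratios (long/short): A ≈ 2.432; B ≈ 2.777; C ≈ 2.360; D ≈ 2.512.
silver ratio ≈ 2.414; option A is nearest (Δ 0.018).

A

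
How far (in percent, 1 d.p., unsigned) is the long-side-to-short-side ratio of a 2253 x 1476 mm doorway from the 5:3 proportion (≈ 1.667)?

8.4%

Ratio = 2253 / 1476 ≈ 1.5264.
Ideal 5:3 ≈ 1.6667. |1.5264 − 1.6667| / 1.6667 ≈ 8.42% → 8.4%.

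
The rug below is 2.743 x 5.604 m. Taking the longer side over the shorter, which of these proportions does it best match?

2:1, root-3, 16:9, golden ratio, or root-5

2:1

Ratio = 5.604 / 2.743 ≈ 2.043.
Distances: 2:1 2.000 (Δ 0.043); root-3 1.732 (Δ 0.311); 16:9 1.778 (Δ 0.265); golden ratio 1.618 (Δ 0.425); root-5 2.236 (Δ 0.193).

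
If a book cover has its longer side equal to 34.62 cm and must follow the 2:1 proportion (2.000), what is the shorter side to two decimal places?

17.31 cm

2:1 = 2.00000.
Shorter side = 34.62 ÷ 2.00000 ≈ 17.3100 → 17.31 cm.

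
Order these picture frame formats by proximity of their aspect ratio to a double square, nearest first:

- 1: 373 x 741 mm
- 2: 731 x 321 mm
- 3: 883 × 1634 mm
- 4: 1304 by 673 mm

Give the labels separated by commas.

Ratios: 1 = 741 / 373 ≈ 1.987; 2 = 731 / 321 ≈ 2.277; 3 = 1634 / 883 ≈ 1.851; 4 = 1304 / 673 ≈ 1.938.
|Δ from 2.000|: 1 0.013; 2 0.277; 3 0.149; 4 0.062.

1, 4, 3, 2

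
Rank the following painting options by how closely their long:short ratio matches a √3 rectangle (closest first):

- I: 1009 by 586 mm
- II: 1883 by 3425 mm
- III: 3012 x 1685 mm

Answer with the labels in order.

Ratios: I = 1009 / 586 ≈ 1.722; II = 3425 / 1883 ≈ 1.819; III = 3012 / 1685 ≈ 1.788.
|Δ from 1.732|: I 0.010; II 0.087; III 0.056.

I, III, II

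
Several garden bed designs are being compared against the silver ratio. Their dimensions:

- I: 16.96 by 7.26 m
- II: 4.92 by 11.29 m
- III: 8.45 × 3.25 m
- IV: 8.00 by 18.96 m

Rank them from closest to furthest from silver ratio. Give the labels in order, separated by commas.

IV, I, II, III

I: 16.96/7.26 ≈ 2.336 → |2.336 − 2.414| = 0.078
II: 11.29/4.92 ≈ 2.295 → |2.295 − 2.414| = 0.119
III: 8.45/3.25 ≈ 2.600 → |2.600 − 2.414| = 0.186
IV: 18.96/8.00 ≈ 2.370 → |2.370 − 2.414| = 0.044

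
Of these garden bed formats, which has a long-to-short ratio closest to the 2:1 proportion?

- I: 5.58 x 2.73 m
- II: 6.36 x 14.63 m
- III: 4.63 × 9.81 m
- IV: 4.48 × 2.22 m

Target 2:1 ≈ 2.000.
I: 2.044 (Δ0.044)  II: 2.300 (Δ0.300)  III: 2.119 (Δ0.119)  IV: 2.018 (Δ0.018)

IV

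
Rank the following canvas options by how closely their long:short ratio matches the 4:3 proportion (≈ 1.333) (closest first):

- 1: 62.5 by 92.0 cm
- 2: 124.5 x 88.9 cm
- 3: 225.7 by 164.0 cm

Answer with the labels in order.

3, 2, 1

Ratios: 1 = 92.0 / 62.5 ≈ 1.472; 2 = 124.5 / 88.9 ≈ 1.400; 3 = 225.7 / 164.0 ≈ 1.376.
|Δ from 1.333|: 1 0.139; 2 0.067; 3 0.043.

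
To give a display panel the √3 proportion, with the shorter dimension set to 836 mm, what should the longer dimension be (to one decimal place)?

root-3 ≈ 1.73205.
Longer side = 836 × 1.73205 ≈ 1447.994 → 1448.0 mm.

1448.0 mm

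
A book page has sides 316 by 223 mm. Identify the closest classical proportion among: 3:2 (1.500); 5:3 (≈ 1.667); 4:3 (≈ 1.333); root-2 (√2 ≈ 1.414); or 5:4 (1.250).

root-2

316/223 ≈ 1.417. Nearest candidates are root-2 (1.414, off by 0.003) and 3:2 (1.500, off by 0.083).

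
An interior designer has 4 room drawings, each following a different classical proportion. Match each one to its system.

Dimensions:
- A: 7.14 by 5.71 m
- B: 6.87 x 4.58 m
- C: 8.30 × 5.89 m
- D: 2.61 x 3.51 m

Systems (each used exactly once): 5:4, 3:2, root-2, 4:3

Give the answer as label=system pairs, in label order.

A=5:4, B=3:2, C=root-2, D=4:3

A = 7.14/5.71 ≈ 1.250 → 5:4 (1.250)
B = 6.87/4.58 ≈ 1.500 → 3:2 (1.500)
C = 8.30/5.89 ≈ 1.409 → root-2 (1.414)
D = 3.51/2.61 ≈ 1.345 → 4:3 (1.333)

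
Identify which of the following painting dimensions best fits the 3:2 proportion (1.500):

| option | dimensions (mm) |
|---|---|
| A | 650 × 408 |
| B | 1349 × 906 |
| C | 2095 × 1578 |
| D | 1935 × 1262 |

Target 3:2 ≈ 1.500.
A: 1.593 (Δ0.093)  B: 1.489 (Δ0.011)  C: 1.328 (Δ0.172)  D: 1.533 (Δ0.033)

B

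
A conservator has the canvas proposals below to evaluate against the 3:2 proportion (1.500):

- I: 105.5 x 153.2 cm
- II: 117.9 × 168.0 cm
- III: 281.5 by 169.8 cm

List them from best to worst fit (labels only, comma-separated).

I: 153.2/105.5 ≈ 1.452 → |1.452 − 1.500| = 0.048
II: 168.0/117.9 ≈ 1.425 → |1.425 − 1.500| = 0.075
III: 281.5/169.8 ≈ 1.658 → |1.658 − 1.500| = 0.158

I, II, III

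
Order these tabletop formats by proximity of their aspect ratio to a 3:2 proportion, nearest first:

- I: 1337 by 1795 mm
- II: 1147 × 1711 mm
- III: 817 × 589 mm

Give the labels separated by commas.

I: 1795/1337 ≈ 1.343 → |1.343 − 1.500| = 0.157
II: 1711/1147 ≈ 1.492 → |1.492 − 1.500| = 0.008
III: 817/589 ≈ 1.387 → |1.387 − 1.500| = 0.113

II, III, I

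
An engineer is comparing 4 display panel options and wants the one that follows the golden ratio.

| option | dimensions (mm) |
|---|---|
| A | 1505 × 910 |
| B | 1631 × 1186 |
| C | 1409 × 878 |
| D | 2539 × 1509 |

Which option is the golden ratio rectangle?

Target golden ratio ≈ 1.618.
A: 1.654 (Δ0.036)  B: 1.375 (Δ0.243)  C: 1.605 (Δ0.013)  D: 1.683 (Δ0.065)

C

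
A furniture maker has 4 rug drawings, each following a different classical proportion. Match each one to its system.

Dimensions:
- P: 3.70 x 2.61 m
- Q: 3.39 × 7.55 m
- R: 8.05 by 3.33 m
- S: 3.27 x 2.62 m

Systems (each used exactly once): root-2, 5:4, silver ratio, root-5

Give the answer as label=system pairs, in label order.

Ratios: P ≈ 1.418; Q ≈ 2.227; R ≈ 2.417; S ≈ 1.248.
Targets: root-2 ≈ 1.414; 5:4 ≈ 1.250; silver ratio ≈ 2.414; root-5 ≈ 2.236.

P=root-2, Q=root-5, R=silver ratio, S=5:4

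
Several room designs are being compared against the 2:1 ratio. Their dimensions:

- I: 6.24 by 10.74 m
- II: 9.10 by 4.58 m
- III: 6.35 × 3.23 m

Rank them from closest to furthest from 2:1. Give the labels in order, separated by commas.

Ratios: I = 10.74 / 6.24 ≈ 1.721; II = 9.10 / 4.58 ≈ 1.987; III = 6.35 / 3.23 ≈ 1.966.
|Δ from 2.000|: I 0.279; II 0.013; III 0.034.

II, III, I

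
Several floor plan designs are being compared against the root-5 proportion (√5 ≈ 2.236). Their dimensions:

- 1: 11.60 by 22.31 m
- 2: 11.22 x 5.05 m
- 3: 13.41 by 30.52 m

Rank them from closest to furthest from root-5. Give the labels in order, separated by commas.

2, 3, 1

Ratios: 1 = 22.31 / 11.60 ≈ 1.923; 2 = 11.22 / 5.05 ≈ 2.222; 3 = 30.52 / 13.41 ≈ 2.276.
|Δ from 2.236|: 1 0.313; 2 0.014; 3 0.040.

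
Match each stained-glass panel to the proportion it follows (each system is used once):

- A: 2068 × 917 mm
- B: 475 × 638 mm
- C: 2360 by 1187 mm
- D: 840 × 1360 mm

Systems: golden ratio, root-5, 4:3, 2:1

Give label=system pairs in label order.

A=root-5, B=4:3, C=2:1, D=golden ratio

A = 2068/917 ≈ 2.255 → root-5 (2.236)
B = 638/475 ≈ 1.343 → 4:3 (1.333)
C = 2360/1187 ≈ 1.988 → 2:1 (2.000)
D = 1360/840 ≈ 1.619 → golden ratio (1.618)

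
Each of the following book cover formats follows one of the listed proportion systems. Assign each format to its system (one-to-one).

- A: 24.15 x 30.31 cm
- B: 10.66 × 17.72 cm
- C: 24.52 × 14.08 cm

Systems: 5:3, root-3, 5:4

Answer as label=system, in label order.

Ratios: A ≈ 1.255; B ≈ 1.662; C ≈ 1.741.
Targets: 5:3 ≈ 1.667; root-3 ≈ 1.732; 5:4 ≈ 1.250.

A=5:4, B=5:3, C=root-3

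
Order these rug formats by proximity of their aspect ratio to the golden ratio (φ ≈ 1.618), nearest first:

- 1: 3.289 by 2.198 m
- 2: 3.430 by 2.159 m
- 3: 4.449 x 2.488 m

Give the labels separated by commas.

Ratios: 1 = 3.289 / 2.198 ≈ 1.496; 2 = 3.430 / 2.159 ≈ 1.589; 3 = 4.449 / 2.488 ≈ 1.788.
|Δ from 1.618|: 1 0.122; 2 0.029; 3 0.170.

2, 1, 3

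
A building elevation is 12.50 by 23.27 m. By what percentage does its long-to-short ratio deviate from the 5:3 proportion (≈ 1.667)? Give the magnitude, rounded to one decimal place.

11.7%

Ratio = 23.27 / 12.50 ≈ 1.8616.
Ideal 5:3 ≈ 1.6667. |1.8616 − 1.6667| / 1.6667 ≈ 11.69% → 11.7%.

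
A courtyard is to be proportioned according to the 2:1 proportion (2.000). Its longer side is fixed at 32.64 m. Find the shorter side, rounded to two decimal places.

16.32 m

2:1 = 2.00000.
Shorter side = 32.64 ÷ 2.00000 ≈ 16.3200 → 16.32 m.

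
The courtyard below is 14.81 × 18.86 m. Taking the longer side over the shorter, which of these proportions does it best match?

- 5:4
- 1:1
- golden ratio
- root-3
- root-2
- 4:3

5:4

18.86/14.81 ≈ 1.273. Nearest candidates are 5:4 (1.250, off by 0.023) and 4:3 (1.333, off by 0.060).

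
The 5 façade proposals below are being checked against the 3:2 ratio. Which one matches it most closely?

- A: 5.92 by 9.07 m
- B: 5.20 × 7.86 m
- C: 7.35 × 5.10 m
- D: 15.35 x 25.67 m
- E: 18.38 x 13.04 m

Ratios (long/short): A ≈ 1.532; B ≈ 1.512; C ≈ 1.441; D ≈ 1.672; E ≈ 1.410.
3:2 ≈ 1.500; option B is nearest (Δ 0.012).

B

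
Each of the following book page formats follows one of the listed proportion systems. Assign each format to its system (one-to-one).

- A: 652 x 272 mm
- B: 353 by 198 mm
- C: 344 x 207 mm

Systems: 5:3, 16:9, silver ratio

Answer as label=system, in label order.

A = 652/272 ≈ 2.397 → silver ratio (2.414)
B = 353/198 ≈ 1.783 → 16:9 (1.778)
C = 344/207 ≈ 1.662 → 5:3 (1.667)

A=silver ratio, B=16:9, C=5:3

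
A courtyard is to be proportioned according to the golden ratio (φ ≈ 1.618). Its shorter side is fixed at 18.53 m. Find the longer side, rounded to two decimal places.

golden ratio ≈ 1.61803.
Longer side = 18.53 × 1.61803 ≈ 29.9821 → 29.98 m.

29.98 m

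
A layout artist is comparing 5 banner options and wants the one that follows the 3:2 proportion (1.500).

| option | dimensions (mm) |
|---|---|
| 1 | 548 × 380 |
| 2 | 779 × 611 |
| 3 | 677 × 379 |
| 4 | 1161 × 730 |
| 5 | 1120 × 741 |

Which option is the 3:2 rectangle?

Ratios (long/short): 1 ≈ 1.442; 2 ≈ 1.275; 3 ≈ 1.786; 4 ≈ 1.590; 5 ≈ 1.511.
3:2 ≈ 1.500; option 5 is nearest (Δ 0.011).

5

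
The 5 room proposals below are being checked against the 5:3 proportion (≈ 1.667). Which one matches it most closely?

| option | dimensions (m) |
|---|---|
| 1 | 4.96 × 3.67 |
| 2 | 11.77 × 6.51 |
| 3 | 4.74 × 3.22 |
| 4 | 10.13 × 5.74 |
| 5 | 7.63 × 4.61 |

5

Ratios (long/short): 1 ≈ 1.351; 2 ≈ 1.808; 3 ≈ 1.472; 4 ≈ 1.765; 5 ≈ 1.655.
5:3 ≈ 1.667; option 5 is nearest (Δ 0.012).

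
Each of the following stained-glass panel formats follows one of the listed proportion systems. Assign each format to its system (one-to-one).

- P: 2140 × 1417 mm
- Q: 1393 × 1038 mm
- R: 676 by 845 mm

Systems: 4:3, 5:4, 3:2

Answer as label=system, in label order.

P = 2140/1417 ≈ 1.510 → 3:2 (1.500)
Q = 1393/1038 ≈ 1.342 → 4:3 (1.333)
R = 845/676 ≈ 1.250 → 5:4 (1.250)

P=3:2, Q=4:3, R=5:4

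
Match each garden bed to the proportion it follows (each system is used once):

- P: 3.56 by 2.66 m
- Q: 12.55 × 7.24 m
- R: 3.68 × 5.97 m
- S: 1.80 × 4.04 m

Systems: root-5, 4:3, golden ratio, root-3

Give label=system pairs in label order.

P=4:3, Q=root-3, R=golden ratio, S=root-5

P = 3.56/2.66 ≈ 1.338 → 4:3 (1.333)
Q = 12.55/7.24 ≈ 1.733 → root-3 (1.732)
R = 5.97/3.68 ≈ 1.622 → golden ratio (1.618)
S = 4.04/1.80 ≈ 2.244 → root-5 (2.236)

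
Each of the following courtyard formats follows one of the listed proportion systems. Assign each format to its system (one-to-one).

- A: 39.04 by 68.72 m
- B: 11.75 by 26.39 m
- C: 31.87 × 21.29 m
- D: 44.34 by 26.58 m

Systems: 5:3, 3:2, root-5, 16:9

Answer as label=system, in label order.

Ratios: A ≈ 1.760; B ≈ 2.246; C ≈ 1.497; D ≈ 1.668.
Targets: 5:3 ≈ 1.667; 3:2 ≈ 1.500; root-5 ≈ 2.236; 16:9 ≈ 1.778.

A=16:9, B=root-5, C=3:2, D=5:3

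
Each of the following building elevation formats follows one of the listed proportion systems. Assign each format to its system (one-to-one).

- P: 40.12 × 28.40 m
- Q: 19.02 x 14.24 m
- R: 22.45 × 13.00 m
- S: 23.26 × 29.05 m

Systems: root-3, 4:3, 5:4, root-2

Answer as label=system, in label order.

P=root-2, Q=4:3, R=root-3, S=5:4

Ratios: P ≈ 1.413; Q ≈ 1.336; R ≈ 1.727; S ≈ 1.249.
Targets: root-3 ≈ 1.732; 4:3 ≈ 1.333; 5:4 ≈ 1.250; root-2 ≈ 1.414.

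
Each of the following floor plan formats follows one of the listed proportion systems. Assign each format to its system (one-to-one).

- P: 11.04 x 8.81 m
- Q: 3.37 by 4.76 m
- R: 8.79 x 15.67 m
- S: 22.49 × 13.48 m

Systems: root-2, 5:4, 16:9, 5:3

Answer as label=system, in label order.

P=5:4, Q=root-2, R=16:9, S=5:3

P = 11.04/8.81 ≈ 1.253 → 5:4 (1.250)
Q = 4.76/3.37 ≈ 1.412 → root-2 (1.414)
R = 15.67/8.79 ≈ 1.783 → 16:9 (1.778)
S = 22.49/13.48 ≈ 1.668 → 5:3 (1.667)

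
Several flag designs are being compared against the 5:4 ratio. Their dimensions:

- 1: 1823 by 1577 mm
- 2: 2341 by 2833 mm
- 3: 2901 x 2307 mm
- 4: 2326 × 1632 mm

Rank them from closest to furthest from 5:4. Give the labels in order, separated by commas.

1: 1823/1577 ≈ 1.156 → |1.156 − 1.250| = 0.094
2: 2833/2341 ≈ 1.210 → |1.210 − 1.250| = 0.040
3: 2901/2307 ≈ 1.257 → |1.257 − 1.250| = 0.007
4: 2326/1632 ≈ 1.425 → |1.425 − 1.250| = 0.175

3, 2, 1, 4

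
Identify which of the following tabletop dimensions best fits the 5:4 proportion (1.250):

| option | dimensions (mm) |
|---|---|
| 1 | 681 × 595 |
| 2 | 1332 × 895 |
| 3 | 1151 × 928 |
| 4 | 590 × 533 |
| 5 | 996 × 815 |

Target 5:4 ≈ 1.250.
1: 1.145 (Δ0.105)  2: 1.488 (Δ0.238)  3: 1.240 (Δ0.010)  4: 1.107 (Δ0.143)  5: 1.222 (Δ0.028)

3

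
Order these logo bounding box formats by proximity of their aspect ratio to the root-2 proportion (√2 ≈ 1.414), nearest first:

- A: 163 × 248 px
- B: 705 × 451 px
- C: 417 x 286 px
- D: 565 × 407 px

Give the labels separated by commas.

D, C, A, B

Ratios: A = 248 / 163 ≈ 1.521; B = 705 / 451 ≈ 1.563; C = 417 / 286 ≈ 1.458; D = 565 / 407 ≈ 1.388.
|Δ from 1.414|: A 0.107; B 0.149; C 0.044; D 0.026.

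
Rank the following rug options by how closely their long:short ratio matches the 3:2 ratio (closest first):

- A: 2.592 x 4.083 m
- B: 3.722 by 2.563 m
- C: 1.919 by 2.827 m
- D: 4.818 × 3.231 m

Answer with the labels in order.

D, C, B, A

Ratios: A = 4.083 / 2.592 ≈ 1.575; B = 3.722 / 2.563 ≈ 1.452; C = 2.827 / 1.919 ≈ 1.473; D = 4.818 / 3.231 ≈ 1.491.
|Δ from 1.500|: A 0.075; B 0.048; C 0.027; D 0.009.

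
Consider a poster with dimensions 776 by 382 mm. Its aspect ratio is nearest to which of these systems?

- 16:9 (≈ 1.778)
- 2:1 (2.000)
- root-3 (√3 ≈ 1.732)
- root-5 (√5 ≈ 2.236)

2:1

776/382 ≈ 2.031. Nearest candidates are 2:1 (2.000, off by 0.031) and root-5 (2.236, off by 0.205).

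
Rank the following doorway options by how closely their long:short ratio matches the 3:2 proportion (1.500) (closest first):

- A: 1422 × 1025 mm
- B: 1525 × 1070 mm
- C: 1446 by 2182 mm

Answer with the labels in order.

A: 1422/1025 ≈ 1.387 → |1.387 − 1.500| = 0.113
B: 1525/1070 ≈ 1.425 → |1.425 − 1.500| = 0.075
C: 2182/1446 ≈ 1.509 → |1.509 − 1.500| = 0.009

C, B, A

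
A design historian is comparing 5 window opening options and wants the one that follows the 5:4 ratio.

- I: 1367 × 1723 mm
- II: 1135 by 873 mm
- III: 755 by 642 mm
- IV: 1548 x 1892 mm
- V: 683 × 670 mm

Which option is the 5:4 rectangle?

I

Target 5:4 ≈ 1.250.
I: 1.260 (Δ0.010)  II: 1.300 (Δ0.050)  III: 1.176 (Δ0.074)  IV: 1.222 (Δ0.028)  V: 1.019 (Δ0.231)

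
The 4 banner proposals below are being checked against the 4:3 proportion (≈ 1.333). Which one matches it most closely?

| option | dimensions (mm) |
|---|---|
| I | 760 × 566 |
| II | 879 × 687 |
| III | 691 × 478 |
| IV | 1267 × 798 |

Target 4:3 ≈ 1.333.
I: 1.343 (Δ0.010)  II: 1.279 (Δ0.054)  III: 1.446 (Δ0.113)  IV: 1.588 (Δ0.255)

I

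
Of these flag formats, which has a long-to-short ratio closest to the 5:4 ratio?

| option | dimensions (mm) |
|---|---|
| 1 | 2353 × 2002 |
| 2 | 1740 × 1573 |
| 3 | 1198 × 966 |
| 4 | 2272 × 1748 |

Target 5:4 ≈ 1.250.
1: 1.175 (Δ0.075)  2: 1.106 (Δ0.144)  3: 1.240 (Δ0.010)  4: 1.300 (Δ0.050)

3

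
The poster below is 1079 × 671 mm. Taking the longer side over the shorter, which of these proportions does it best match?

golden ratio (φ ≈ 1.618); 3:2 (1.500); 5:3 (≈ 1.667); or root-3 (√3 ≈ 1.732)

1079/671 ≈ 1.608. Nearest candidates are golden ratio (1.618, off by 0.010) and 5:3 (1.667, off by 0.059).

golden ratio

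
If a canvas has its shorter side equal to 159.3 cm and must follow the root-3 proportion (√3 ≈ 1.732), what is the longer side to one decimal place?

root-3 ≈ 1.73205.
Longer side = 159.3 × 1.73205 ≈ 275.916 → 275.9 cm.

275.9 cm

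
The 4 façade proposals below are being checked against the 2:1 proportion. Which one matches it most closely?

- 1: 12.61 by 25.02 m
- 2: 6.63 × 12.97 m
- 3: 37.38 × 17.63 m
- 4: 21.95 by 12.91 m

1

Target 2:1 ≈ 2.000.
1: 1.984 (Δ0.016)  2: 1.956 (Δ0.044)  3: 2.120 (Δ0.120)  4: 1.700 (Δ0.300)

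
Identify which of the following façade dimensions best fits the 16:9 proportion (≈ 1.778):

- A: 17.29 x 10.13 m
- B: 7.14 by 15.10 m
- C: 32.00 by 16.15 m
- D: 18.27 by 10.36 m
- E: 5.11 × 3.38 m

Ratios (long/short): A ≈ 1.707; B ≈ 2.115; C ≈ 1.981; D ≈ 1.764; E ≈ 1.512.
16:9 ≈ 1.778; option D is nearest (Δ 0.014).

D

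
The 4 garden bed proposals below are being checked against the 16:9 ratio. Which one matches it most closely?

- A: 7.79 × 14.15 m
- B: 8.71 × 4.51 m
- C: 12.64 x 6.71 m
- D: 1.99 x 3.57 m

Target 16:9 ≈ 1.778.
A: 1.816 (Δ0.038)  B: 1.931 (Δ0.153)  C: 1.884 (Δ0.106)  D: 1.794 (Δ0.016)

D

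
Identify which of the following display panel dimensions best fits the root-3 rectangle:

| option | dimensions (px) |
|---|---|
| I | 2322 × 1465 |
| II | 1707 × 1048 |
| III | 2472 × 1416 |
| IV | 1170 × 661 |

III

Ratios (long/short): I ≈ 1.585; II ≈ 1.629; III ≈ 1.746; IV ≈ 1.770.
root-3 ≈ 1.732; option III is nearest (Δ 0.014).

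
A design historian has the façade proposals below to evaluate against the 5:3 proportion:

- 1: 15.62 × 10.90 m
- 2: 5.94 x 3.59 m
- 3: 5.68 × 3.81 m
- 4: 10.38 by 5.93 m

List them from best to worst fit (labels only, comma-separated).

2, 4, 3, 1

Ratios: 1 = 15.62 / 10.90 ≈ 1.433; 2 = 5.94 / 3.59 ≈ 1.655; 3 = 5.68 / 3.81 ≈ 1.491; 4 = 10.38 / 5.93 ≈ 1.750.
|Δ from 1.667|: 1 0.234; 2 0.012; 3 0.176; 4 0.083.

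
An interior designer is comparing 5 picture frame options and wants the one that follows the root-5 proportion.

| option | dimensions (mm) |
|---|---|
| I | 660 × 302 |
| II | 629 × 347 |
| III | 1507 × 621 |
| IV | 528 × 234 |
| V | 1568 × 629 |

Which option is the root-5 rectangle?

Target root-5 ≈ 2.236.
I: 2.185 (Δ0.051)  II: 1.813 (Δ0.423)  III: 2.427 (Δ0.191)  IV: 2.256 (Δ0.020)  V: 2.493 (Δ0.257)

IV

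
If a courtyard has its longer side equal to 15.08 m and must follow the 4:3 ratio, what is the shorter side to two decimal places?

11.31 m

4:3 ≈ 1.33333.
Shorter side = 15.08 ÷ 1.33333 ≈ 11.3100 → 11.31 m.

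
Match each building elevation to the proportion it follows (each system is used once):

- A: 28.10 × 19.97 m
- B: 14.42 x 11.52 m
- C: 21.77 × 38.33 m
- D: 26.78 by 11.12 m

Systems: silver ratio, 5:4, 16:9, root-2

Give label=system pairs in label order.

A=root-2, B=5:4, C=16:9, D=silver ratio

A = 28.10/19.97 ≈ 1.407 → root-2 (1.414)
B = 14.42/11.52 ≈ 1.252 → 5:4 (1.250)
C = 38.33/21.77 ≈ 1.761 → 16:9 (1.778)
D = 26.78/11.12 ≈ 2.408 → silver ratio (2.414)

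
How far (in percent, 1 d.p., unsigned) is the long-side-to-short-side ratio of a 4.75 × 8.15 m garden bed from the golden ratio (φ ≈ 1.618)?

Ratio = 8.15 / 4.75 ≈ 1.7158.
Ideal golden ratio ≈ 1.6180. |1.7158 − 1.6180| / 1.6180 ≈ 6.04% → 6.0%.

6.0%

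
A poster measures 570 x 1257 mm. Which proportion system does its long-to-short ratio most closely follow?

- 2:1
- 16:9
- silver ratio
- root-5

root-5

Ratio = 1257 / 570 ≈ 2.205.
Distances: 2:1 2.000 (Δ 0.205); 16:9 1.778 (Δ 0.427); silver ratio 2.414 (Δ 0.209); root-5 2.236 (Δ 0.031).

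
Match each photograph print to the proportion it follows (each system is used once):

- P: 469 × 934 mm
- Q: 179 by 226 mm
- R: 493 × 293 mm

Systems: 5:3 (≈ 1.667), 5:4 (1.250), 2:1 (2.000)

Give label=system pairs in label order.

P = 934/469 ≈ 1.991 → 2:1 (2.000)
Q = 226/179 ≈ 1.263 → 5:4 (1.250)
R = 493/293 ≈ 1.683 → 5:3 (1.667)

P=2:1, Q=5:4, R=5:3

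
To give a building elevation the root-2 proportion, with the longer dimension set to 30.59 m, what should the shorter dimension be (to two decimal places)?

21.63 m

root-2 ≈ 1.41421.
Shorter side = 30.59 ÷ 1.41421 ≈ 21.6305 → 21.63 m.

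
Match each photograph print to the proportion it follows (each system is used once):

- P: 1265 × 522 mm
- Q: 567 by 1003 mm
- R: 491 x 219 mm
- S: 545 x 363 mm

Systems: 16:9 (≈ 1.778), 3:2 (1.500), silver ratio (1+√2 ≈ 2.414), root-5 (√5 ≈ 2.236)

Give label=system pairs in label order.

P=silver ratio, Q=16:9, R=root-5, S=3:2

P = 1265/522 ≈ 2.423 → silver ratio (2.414)
Q = 1003/567 ≈ 1.769 → 16:9 (1.778)
R = 491/219 ≈ 2.242 → root-5 (2.236)
S = 545/363 ≈ 1.501 → 3:2 (1.500)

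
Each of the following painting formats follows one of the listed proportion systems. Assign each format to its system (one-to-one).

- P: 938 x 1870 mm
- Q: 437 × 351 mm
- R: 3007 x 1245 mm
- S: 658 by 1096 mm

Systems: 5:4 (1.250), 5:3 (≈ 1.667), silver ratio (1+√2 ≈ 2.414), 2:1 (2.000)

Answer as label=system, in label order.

P=2:1, Q=5:4, R=silver ratio, S=5:3

P = 1870/938 ≈ 1.994 → 2:1 (2.000)
Q = 437/351 ≈ 1.245 → 5:4 (1.250)
R = 3007/1245 ≈ 2.415 → silver ratio (2.414)
S = 1096/658 ≈ 1.666 → 5:3 (1.667)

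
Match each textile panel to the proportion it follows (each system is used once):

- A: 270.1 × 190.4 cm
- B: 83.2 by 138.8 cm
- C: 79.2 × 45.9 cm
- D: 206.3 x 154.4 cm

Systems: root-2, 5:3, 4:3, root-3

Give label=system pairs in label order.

A=root-2, B=5:3, C=root-3, D=4:3

A = 270.1/190.4 ≈ 1.419 → root-2 (1.414)
B = 138.8/83.2 ≈ 1.668 → 5:3 (1.667)
C = 79.2/45.9 ≈ 1.725 → root-3 (1.732)
D = 206.3/154.4 ≈ 1.336 → 4:3 (1.333)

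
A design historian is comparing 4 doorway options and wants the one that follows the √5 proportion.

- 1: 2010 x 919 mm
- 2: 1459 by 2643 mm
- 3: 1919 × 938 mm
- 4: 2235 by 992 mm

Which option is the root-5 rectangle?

Target root-5 ≈ 2.236.
1: 2.187 (Δ0.049)  2: 1.812 (Δ0.424)  3: 2.046 (Δ0.190)  4: 2.253 (Δ0.017)

4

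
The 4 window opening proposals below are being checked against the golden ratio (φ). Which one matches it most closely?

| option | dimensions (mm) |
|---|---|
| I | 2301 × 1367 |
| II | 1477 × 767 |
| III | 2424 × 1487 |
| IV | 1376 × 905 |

Target golden ratio ≈ 1.618.
I: 1.683 (Δ0.065)  II: 1.926 (Δ0.308)  III: 1.630 (Δ0.012)  IV: 1.520 (Δ0.098)

III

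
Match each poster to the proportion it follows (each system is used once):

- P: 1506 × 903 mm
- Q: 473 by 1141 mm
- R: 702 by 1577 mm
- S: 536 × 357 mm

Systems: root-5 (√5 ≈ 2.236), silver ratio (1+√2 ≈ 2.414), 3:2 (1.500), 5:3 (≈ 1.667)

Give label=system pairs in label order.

P = 1506/903 ≈ 1.668 → 5:3 (1.667)
Q = 1141/473 ≈ 2.412 → silver ratio (2.414)
R = 1577/702 ≈ 2.246 → root-5 (2.236)
S = 536/357 ≈ 1.501 → 3:2 (1.500)

P=5:3, Q=silver ratio, R=root-5, S=3:2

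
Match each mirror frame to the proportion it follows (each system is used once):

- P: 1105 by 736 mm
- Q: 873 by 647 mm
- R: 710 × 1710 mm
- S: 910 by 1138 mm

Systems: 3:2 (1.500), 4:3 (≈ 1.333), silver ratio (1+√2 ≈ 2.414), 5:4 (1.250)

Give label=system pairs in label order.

P=3:2, Q=4:3, R=silver ratio, S=5:4

P = 1105/736 ≈ 1.501 → 3:2 (1.500)
Q = 873/647 ≈ 1.349 → 4:3 (1.333)
R = 1710/710 ≈ 2.408 → silver ratio (2.414)
S = 1138/910 ≈ 1.251 → 5:4 (1.250)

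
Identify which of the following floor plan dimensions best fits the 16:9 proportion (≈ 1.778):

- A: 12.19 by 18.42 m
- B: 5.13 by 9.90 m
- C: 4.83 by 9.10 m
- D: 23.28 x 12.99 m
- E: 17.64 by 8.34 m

Ratios (long/short): A ≈ 1.511; B ≈ 1.930; C ≈ 1.884; D ≈ 1.792; E ≈ 2.115.
16:9 ≈ 1.778; option D is nearest (Δ 0.014).

D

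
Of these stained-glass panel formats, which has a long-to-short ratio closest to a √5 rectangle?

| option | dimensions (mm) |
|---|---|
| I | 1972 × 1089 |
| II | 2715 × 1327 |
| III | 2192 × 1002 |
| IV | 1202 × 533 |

IV

Ratios (long/short): I ≈ 1.811; II ≈ 2.046; III ≈ 2.188; IV ≈ 2.255.
root-5 ≈ 2.236; option IV is nearest (Δ 0.019).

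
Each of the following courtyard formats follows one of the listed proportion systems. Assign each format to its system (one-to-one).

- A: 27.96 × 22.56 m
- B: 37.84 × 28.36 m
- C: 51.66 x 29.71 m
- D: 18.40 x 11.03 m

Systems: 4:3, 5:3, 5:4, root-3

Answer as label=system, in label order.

A=5:4, B=4:3, C=root-3, D=5:3

A = 27.96/22.56 ≈ 1.239 → 5:4 (1.250)
B = 37.84/28.36 ≈ 1.334 → 4:3 (1.333)
C = 51.66/29.71 ≈ 1.739 → root-3 (1.732)
D = 18.40/11.03 ≈ 1.668 → 5:3 (1.667)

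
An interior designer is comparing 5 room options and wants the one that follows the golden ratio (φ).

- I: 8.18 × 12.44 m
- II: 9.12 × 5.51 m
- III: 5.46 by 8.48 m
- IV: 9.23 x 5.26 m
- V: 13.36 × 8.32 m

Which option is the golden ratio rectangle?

V

Target golden ratio ≈ 1.618.
I: 1.521 (Δ0.097)  II: 1.655 (Δ0.037)  III: 1.553 (Δ0.065)  IV: 1.755 (Δ0.137)  V: 1.606 (Δ0.012)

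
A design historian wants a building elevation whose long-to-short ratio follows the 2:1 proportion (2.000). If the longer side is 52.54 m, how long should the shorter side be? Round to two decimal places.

2:1 = 2.00000.
Shorter side = 52.54 ÷ 2.00000 ≈ 26.2700 → 26.27 m.

26.27 m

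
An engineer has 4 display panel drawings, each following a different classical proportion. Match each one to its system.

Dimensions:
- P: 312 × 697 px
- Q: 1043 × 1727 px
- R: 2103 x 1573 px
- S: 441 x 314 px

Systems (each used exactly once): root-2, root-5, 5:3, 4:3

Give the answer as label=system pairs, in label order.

Ratios: P ≈ 2.234; Q ≈ 1.656; R ≈ 1.337; S ≈ 1.404.
Targets: root-2 ≈ 1.414; root-5 ≈ 2.236; 5:3 ≈ 1.667; 4:3 ≈ 1.333.

P=root-5, Q=5:3, R=4:3, S=root-2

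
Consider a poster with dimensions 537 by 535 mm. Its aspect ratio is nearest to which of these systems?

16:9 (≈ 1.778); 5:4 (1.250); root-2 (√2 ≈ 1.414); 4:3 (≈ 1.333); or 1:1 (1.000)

1:1

Ratio = 537 / 535 ≈ 1.004.
Distances: 16:9 1.778 (Δ 0.774); 5:4 1.250 (Δ 0.246); root-2 1.414 (Δ 0.410); 4:3 1.333 (Δ 0.329); 1:1 1.000 (Δ 0.004).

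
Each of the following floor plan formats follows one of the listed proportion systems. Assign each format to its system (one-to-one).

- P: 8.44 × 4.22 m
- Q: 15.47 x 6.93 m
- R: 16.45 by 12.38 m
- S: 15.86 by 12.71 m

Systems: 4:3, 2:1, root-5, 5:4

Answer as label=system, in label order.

Ratios: P ≈ 2.000; Q ≈ 2.232; R ≈ 1.329; S ≈ 1.248.
Targets: 4:3 ≈ 1.333; 2:1 ≈ 2.000; root-5 ≈ 2.236; 5:4 ≈ 1.250.

P=2:1, Q=root-5, R=4:3, S=5:4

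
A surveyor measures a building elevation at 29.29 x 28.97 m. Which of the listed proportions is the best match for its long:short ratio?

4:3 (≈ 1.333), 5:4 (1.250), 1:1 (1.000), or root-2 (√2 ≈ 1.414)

29.29/28.97 ≈ 1.011. Nearest candidates are 1:1 (1.000, off by 0.011) and 5:4 (1.250, off by 0.239).

1:1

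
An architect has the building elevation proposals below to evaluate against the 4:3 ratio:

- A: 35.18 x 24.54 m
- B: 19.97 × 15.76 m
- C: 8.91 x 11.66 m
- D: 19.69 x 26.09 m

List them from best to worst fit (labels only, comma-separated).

D, C, B, A

A: 35.18/24.54 ≈ 1.434 → |1.434 − 1.333| = 0.101
B: 19.97/15.76 ≈ 1.267 → |1.267 − 1.333| = 0.066
C: 11.66/8.91 ≈ 1.309 → |1.309 − 1.333| = 0.024
D: 26.09/19.69 ≈ 1.325 → |1.325 − 1.333| = 0.008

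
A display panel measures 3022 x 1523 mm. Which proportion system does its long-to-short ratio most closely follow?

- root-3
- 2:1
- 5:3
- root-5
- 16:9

3022/1523 ≈ 1.984. Nearest candidates are 2:1 (2.000, off by 0.016) and 16:9 (1.778, off by 0.206).

2:1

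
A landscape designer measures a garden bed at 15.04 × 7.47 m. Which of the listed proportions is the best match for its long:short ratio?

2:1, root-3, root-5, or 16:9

2:1

Ratio = 15.04 / 7.47 ≈ 2.013.
Distances: 2:1 2.000 (Δ 0.013); root-3 1.732 (Δ 0.281); root-5 2.236 (Δ 0.223); 16:9 1.778 (Δ 0.235).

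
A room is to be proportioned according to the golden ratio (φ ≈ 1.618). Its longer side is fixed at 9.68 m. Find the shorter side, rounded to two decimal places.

golden ratio ≈ 1.61803.
Shorter side = 9.68 ÷ 1.61803 ≈ 5.9826 → 5.98 m.

5.98 m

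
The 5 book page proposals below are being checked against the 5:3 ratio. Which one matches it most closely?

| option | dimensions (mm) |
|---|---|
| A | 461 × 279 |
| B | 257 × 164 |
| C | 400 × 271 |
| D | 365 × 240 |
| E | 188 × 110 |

A

Target 5:3 ≈ 1.667.
A: 1.652 (Δ0.015)  B: 1.567 (Δ0.100)  C: 1.476 (Δ0.191)  D: 1.521 (Δ0.146)  E: 1.709 (Δ0.042)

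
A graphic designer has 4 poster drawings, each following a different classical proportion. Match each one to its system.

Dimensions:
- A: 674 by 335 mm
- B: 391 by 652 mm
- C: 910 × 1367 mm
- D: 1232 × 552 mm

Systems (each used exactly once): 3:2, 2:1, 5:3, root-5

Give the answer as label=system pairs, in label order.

A = 674/335 ≈ 2.012 → 2:1 (2.000)
B = 652/391 ≈ 1.668 → 5:3 (1.667)
C = 1367/910 ≈ 1.502 → 3:2 (1.500)
D = 1232/552 ≈ 2.232 → root-5 (2.236)

A=2:1, B=5:3, C=3:2, D=root-5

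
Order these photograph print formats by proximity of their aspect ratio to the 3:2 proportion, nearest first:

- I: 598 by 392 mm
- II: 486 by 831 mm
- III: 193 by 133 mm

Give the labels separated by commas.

I, III, II

Ratios: I = 598 / 392 ≈ 1.526; II = 831 / 486 ≈ 1.710; III = 193 / 133 ≈ 1.451.
|Δ from 1.500|: I 0.026; II 0.210; III 0.049.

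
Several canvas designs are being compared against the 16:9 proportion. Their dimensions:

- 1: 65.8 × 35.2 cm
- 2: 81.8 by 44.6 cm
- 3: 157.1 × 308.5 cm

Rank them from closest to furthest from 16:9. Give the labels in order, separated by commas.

2, 1, 3

Ratios: 1 = 65.8 / 35.2 ≈ 1.869; 2 = 81.8 / 44.6 ≈ 1.834; 3 = 308.5 / 157.1 ≈ 1.964.
|Δ from 1.778|: 1 0.091; 2 0.056; 3 0.186.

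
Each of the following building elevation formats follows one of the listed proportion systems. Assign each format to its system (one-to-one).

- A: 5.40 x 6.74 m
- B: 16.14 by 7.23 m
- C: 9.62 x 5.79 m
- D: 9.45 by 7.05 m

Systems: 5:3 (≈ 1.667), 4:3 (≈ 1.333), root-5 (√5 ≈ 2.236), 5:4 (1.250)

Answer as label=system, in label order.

A=5:4, B=root-5, C=5:3, D=4:3

A = 6.74/5.40 ≈ 1.248 → 5:4 (1.250)
B = 16.14/7.23 ≈ 2.232 → root-5 (2.236)
C = 9.62/5.79 ≈ 1.661 → 5:3 (1.667)
D = 9.45/7.05 ≈ 1.340 → 4:3 (1.333)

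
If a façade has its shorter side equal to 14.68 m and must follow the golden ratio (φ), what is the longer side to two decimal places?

23.75 m

golden ratio ≈ 1.61803.
Longer side = 14.68 × 1.61803 ≈ 23.7527 → 23.75 m.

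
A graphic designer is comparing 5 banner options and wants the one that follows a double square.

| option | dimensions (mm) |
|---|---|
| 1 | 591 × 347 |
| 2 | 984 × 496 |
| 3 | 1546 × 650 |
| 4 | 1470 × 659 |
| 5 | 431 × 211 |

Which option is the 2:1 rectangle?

2

Target 2:1 ≈ 2.000.
1: 1.703 (Δ0.297)  2: 1.984 (Δ0.016)  3: 2.378 (Δ0.378)  4: 2.231 (Δ0.231)  5: 2.043 (Δ0.043)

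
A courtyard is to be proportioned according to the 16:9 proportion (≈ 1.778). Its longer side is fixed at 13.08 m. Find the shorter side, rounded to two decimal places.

7.36 m

16:9 ≈ 1.77778.
Shorter side = 13.08 ÷ 1.77778 ≈ 7.3575 → 7.36 m.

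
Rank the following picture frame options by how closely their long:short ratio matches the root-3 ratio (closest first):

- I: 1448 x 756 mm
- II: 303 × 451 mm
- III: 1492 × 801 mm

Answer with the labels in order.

III, I, II

I: 1448/756 ≈ 1.915 → |1.915 − 1.732| = 0.183
II: 451/303 ≈ 1.488 → |1.488 − 1.732| = 0.244
III: 1492/801 ≈ 1.863 → |1.863 − 1.732| = 0.131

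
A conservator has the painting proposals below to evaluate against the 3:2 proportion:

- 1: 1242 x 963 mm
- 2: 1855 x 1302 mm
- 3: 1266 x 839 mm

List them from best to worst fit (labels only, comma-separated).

3, 2, 1

1: 1242/963 ≈ 1.290 → |1.290 − 1.500| = 0.210
2: 1855/1302 ≈ 1.425 → |1.425 − 1.500| = 0.075
3: 1266/839 ≈ 1.509 → |1.509 − 1.500| = 0.009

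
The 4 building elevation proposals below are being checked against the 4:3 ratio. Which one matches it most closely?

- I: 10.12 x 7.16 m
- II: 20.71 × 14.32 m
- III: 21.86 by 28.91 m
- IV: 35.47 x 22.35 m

Target 4:3 ≈ 1.333.
I: 1.413 (Δ0.080)  II: 1.446 (Δ0.113)  III: 1.323 (Δ0.010)  IV: 1.587 (Δ0.254)

III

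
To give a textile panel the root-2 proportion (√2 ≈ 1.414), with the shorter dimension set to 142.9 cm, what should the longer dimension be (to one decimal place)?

202.1 cm

root-2 ≈ 1.41421.
Longer side = 142.9 × 1.41421 ≈ 202.091 → 202.1 cm.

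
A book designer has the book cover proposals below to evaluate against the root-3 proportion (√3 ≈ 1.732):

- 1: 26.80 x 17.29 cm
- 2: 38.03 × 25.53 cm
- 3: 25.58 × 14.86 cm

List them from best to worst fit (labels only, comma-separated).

3, 1, 2

1: 26.80/17.29 ≈ 1.550 → |1.550 − 1.732| = 0.182
2: 38.03/25.53 ≈ 1.490 → |1.490 − 1.732| = 0.242
3: 25.58/14.86 ≈ 1.721 → |1.721 − 1.732| = 0.011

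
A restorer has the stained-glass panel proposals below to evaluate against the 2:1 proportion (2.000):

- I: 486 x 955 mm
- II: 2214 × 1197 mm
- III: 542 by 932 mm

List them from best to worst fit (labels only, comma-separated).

I: 955/486 ≈ 1.965 → |1.965 − 2.000| = 0.035
II: 2214/1197 ≈ 1.850 → |1.850 − 2.000| = 0.150
III: 932/542 ≈ 1.720 → |1.720 − 2.000| = 0.280

I, II, III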